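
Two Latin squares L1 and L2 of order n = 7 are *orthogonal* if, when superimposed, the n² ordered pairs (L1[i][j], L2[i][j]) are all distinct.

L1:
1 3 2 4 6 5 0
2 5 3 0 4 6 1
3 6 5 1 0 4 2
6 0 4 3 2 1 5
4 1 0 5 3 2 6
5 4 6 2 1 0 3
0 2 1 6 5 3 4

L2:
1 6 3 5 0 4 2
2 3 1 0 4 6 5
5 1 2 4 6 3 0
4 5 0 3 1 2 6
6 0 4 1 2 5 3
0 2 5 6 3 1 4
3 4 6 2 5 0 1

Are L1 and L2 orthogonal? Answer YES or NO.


Form the n² = 49 superimposed pairs (L1[i][j], L2[i][j]), row by row (rows and columns indexed from 0):
row 0: (1,1) (3,6) (2,3) (4,5) (6,0) (5,4) (0,2)
row 1: (2,2) (5,3) (3,1) (0,0) (4,4) (6,6) (1,5)
row 2: (3,5) (6,1) (5,2) (1,4) (0,6) (4,3) (2,0)
row 3: (6,4) (0,5) (4,0) (3,3) (2,1) (1,2) (5,6)
row 4: (4,6) (1,0) (0,4) (5,1) (3,2) (2,5) (6,3)
row 5: (5,0) (4,2) (6,5) (2,6) (1,3) (0,1) (3,4)
row 6: (0,3) (2,4) (1,6) (6,2) (5,5) (3,0) (4,1)
Orthogonality requires all 49 pairs distinct.
Check by first coordinate: for each symbol s of L1, list the L2 entries in the n cells where L1 = s; they must all differ.
  L1 = 0: L2 entries (in reading order) 2, 0, 6, 5, 4, 1, 3 — all 7 distinct ✓
  L1 = 1: L2 entries (in reading order) 1, 5, 4, 2, 0, 3, 6 — all 7 distinct ✓
  L1 = 2: L2 entries (in reading order) 3, 2, 0, 1, 5, 6, 4 — all 7 distinct ✓
  L1 = 3: L2 entries (in reading order) 6, 1, 5, 3, 2, 4, 0 — all 7 distinct ✓
  L1 = 4: L2 entries (in reading order) 5, 4, 3, 0, 6, 2, 1 — all 7 distinct ✓
  L1 = 5: L2 entries (in reading order) 4, 3, 2, 6, 1, 0, 5 — all 7 distinct ✓
  L1 = 6: L2 entries (in reading order) 0, 6, 1, 4, 3, 5, 2 — all 7 distinct ✓
Every symbol of L1 meets every symbol of L2 exactly once, so all 49 pairs are distinct (49 of 49).
Conclusion: YES.

YES


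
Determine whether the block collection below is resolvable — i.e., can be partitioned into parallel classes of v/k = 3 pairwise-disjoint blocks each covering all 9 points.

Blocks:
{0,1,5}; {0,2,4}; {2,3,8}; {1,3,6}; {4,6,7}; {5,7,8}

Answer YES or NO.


v = 9, block size k = 3, number of blocks = 6.
For resolvability, blocks must partition into parallel classes of size v/k = 3.
Total blocks must therefore be a multiple of 3: 6 = 3·2 + 0 ⇒ divisible ✓.
Greedy packing gives 2 candidate class(es). Each should be a full parallel class (size 3, covers all 9 points).
  Class 1 (3 blocks): {0,1,5}; {2,3,8}; {4,6,7}. Points covered: [0, 1, 2, 3, 4, 5, 6, 7, 8].
  Class 2 (3 blocks): {0,2,4}; {1,3,6}; {5,7,8}. Points covered: [0, 1, 2, 3, 4, 5, 6, 7, 8].
All classes full (size 3)? YES. All classes cover every point? YES.
Resolvable? YES.

YES


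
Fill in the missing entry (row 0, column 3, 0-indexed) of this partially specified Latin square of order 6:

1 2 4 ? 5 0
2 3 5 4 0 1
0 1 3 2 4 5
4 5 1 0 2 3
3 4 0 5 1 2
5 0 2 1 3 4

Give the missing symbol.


Row 0 contains symbols [0, 1, 2, 4, 5] — missing [3].
Column 3 contains symbols [0, 1, 2, 4, 5] — missing [3].
The missing symbol must appear in both missing sets; intersection = [3].
Therefore the hidden value is 3.

Missing value = 3.


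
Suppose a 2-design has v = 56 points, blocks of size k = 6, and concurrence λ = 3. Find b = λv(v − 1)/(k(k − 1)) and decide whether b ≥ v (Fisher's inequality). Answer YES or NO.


b = λv(v − 1)/(k(k − 1)) = 3·56·55/(6·5) = 9240/30 = 308.
Compare with v = 56: b ≥ v, so Fisher's inequality holds.

YES


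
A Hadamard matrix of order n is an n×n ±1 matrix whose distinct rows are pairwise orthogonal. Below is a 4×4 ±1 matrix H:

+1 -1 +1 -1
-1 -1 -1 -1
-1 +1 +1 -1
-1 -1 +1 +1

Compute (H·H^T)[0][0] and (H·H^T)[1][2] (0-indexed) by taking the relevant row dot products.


Row 0 of H: [1, -1, 1, -1].
Row 1 of H: [-1, -1, -1, -1].
Row 2 of H: [-1, 1, 1, -1].
(H·H^T)[0][0] = Σ_j H[0][j]·H[0][j] = (1)² + (-1)² + (1)² + (-1)² = 1 + 1 + 1 + 1 = 4.
(H·H^T)[1][2] = Σ_j H[1][j]·H[2][j] = (-1)·(-1) + (-1)·(1) + (-1)·(1) + (-1)·(-1) = 1 + -1 + -1 + 1 = 0.
So rows 1 and 2 are orthogonal; the diagonal entry equals n = 4.

(0,0) entry = 4; (1,2) entry = 0.


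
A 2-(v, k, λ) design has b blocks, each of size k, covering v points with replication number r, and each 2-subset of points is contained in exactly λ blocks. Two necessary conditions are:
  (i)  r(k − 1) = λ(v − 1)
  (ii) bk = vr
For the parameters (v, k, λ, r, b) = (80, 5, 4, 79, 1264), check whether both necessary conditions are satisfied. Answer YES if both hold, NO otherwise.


Condition (i): r(k − 1) = 79·4 = 316; λ(v − 1) = 4·79 = 316. Match? YES.
Condition (ii): bk = 1264·5 = 6320; vr = 80·79 = 6320. Match? YES.
Both conditions hold? YES.

YES


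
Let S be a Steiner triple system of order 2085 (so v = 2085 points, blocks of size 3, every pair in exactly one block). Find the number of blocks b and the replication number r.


An STS(v) is a 2-(v, 3, 1) BIBD: block size k = 3, λ = 1.
Replication: r(k − 1) = λ(v − 1) ⇒ r·2 = 2085 − 1 = 2084 ⇒ r = 1042.
Block count: b = v(v − 1)/6 = 2085·2084/6 = 4345140/6 = 724190.
(Check via bk = vr: 724190·3 = 2172570 = 2085·1042 = 2172570 ✓.)

r = 1042, b = 724190.


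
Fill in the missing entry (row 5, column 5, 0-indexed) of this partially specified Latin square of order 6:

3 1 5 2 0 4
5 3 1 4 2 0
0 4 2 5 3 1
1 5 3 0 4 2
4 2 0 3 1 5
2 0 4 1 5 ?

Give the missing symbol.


Row 5 contains symbols [0, 1, 2, 4, 5] — missing [3].
Column 5 contains symbols [0, 1, 2, 4, 5] — missing [3].
The missing symbol must appear in both missing sets; intersection = [3].
Therefore the hidden value is 3.

Missing value = 3.


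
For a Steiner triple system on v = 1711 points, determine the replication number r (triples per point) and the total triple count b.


An STS(v) is a 2-(v, 3, 1) BIBD: block size k = 3, λ = 1.
Replication: r(k − 1) = λ(v − 1) ⇒ r·2 = 1711 − 1 = 1710 ⇒ r = 855.
Block count: bk = vr ⇒ b·3 = 1711·855 = 1462905 ⇒ b = 487635.
(Check via b = v(v − 1)/6 = 1711·1710/6 = 2925810/6 = 487635.)

r = 855, b = 487635.


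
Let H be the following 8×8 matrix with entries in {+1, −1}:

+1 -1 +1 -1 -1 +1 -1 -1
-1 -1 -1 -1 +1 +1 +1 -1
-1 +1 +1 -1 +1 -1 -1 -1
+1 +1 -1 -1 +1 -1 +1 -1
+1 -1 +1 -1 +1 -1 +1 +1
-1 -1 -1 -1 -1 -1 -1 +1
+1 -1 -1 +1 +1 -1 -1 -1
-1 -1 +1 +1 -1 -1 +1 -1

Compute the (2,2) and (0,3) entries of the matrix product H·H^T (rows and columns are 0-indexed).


Row 0 of H: [1, -1, 1, -1, -1, 1, -1, -1].
Row 2 of H: [-1, 1, 1, -1, 1, -1, -1, -1].
Row 3 of H: [1, 1, -1, -1, 1, -1, 1, -1].
(H·H^T)[2][2] = Σ_j H[2][j]·H[2][j] = (-1)² + (1)² + (1)² + (-1)² + (1)² + (-1)² + (-1)² + (-1)² = 1 + 1 + 1 + 1 + 1 + 1 + 1 + 1 = 8.
(H·H^T)[0][3] = Σ_j H[0][j]·H[3][j] = (1)·(1) + (-1)·(1) + (1)·(-1) + (-1)·(-1) + (-1)·(1) + (1)·(-1) + (-1)·(1) + (-1)·(-1) = 1 + -1 + -1 + 1 + -1 + -1 + -1 + 1 = -2.
Rows 0 and 3 are not orthogonal (dot product = -2 ≠ 0), so H is not a Hadamard matrix.

(2,2) entry = 8; (0,3) entry = -2.


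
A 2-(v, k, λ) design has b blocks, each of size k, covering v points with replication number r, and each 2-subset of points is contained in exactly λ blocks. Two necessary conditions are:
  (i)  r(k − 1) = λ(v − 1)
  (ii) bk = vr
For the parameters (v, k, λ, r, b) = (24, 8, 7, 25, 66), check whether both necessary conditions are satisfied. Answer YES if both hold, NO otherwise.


Condition (i): r(k − 1) = 25·7 = 175; λ(v − 1) = 7·23 = 161. Match? NO.
Condition (ii): bk = 66·8 = 528; vr = 24·25 = 600. Match? NO.
Both conditions hold? NO.

NO


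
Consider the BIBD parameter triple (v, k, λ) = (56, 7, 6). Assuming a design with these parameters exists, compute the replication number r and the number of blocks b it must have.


Any 2-(v, k, λ) BIBD satisfies two necessary conditions:
  (i)  Each point sits in r blocks, and counting incidences through any fixed point gives r(k − 1) = λ(v − 1), so r = λ(v − 1)/(k − 1).
  (ii) Total incidences bk = vr, so b = vr/k.
Step 1: r = λ(v − 1)/(k − 1) = 6·(56 − 1)/(7 − 1) = 6·55/6 = 330/6 = 55.
Step 2: b = vr/k = 56·55/7 = 3080/7 = 440.
Check integrality: r = 55 ∈ Z ✓, b = 440 ∈ Z ✓.
(These identities are necessary conditions: they determine r and b for any design with these parameters, but do not by themselves prove that one exists.)

r = 55, b = 440.


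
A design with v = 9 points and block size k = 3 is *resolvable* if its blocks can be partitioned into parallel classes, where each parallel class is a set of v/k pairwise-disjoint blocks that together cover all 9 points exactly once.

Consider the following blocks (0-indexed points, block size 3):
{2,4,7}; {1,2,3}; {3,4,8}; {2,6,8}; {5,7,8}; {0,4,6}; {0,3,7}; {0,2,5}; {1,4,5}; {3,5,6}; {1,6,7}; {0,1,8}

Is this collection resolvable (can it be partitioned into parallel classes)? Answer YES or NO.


v = 9, block size k = 3, number of blocks = 12.
For resolvability, blocks must partition into parallel classes of size v/k = 3.
Total blocks must therefore be a multiple of 3: 12 = 3·4 + 0 ⇒ divisible ✓.
Greedy packing gives 4 candidate class(es). Each should be a full parallel class (size 3, covers all 9 points).
  Class 1 (3 blocks): {2,4,7}; {3,5,6}; {0,1,8}. Points covered: [0, 1, 2, 3, 4, 5, 6, 7, 8].
  Class 2 (3 blocks): {1,2,3}; {5,7,8}; {0,4,6}. Points covered: [0, 1, 2, 3, 4, 5, 6, 7, 8].
  Class 3 (3 blocks): {3,4,8}; {0,2,5}; {1,6,7}. Points covered: [0, 1, 2, 3, 4, 5, 6, 7, 8].
  Class 4 (3 blocks): {2,6,8}; {0,3,7}; {1,4,5}. Points covered: [0, 1, 2, 3, 4, 5, 6, 7, 8].
All classes full (size 3)? YES. All classes cover every point? YES.
Resolvable? YES.

YES


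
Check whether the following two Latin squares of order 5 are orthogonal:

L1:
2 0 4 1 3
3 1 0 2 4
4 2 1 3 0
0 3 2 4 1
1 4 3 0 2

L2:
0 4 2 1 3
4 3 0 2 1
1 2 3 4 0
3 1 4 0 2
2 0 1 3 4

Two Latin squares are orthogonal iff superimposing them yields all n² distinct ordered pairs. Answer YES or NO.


Form the n² = 25 superimposed pairs (L1[i][j], L2[i][j]), row by row (rows and columns indexed from 0):
row 0: (2,0) (0,4) (4,2) (1,1) (3,3)
row 1: (3,4) (1,3) (0,0) (2,2) (4,1)
row 2: (4,1) (2,2) (1,3) (3,4) (0,0)
row 3: (0,3) (3,1) (2,4) (4,0) (1,2)
row 4: (1,2) (4,0) (3,1) (0,3) (2,4)
Orthogonality requires all 25 pairs distinct.
But the pair (4,1) repeats: cell (1,4) has L1 = 4, L2 = 1, and cell (2,0) has L1 = 4, L2 = 1.
A repeated pair means some other pair never occurs (only 15 distinct pairs out of 25), so the squares are not orthogonal.
Conclusion: NO.

NO


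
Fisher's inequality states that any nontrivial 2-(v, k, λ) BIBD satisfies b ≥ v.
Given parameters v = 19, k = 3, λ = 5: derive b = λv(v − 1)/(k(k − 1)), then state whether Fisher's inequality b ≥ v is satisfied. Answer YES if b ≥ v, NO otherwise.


r = λ(v − 1)/(k − 1) = 5·18/2 = 45.
b = vr/k = 19·45/3 = 285.
Fisher's inequality: b ≥ v ⇔ 285 ≥ 19? YES.

YES


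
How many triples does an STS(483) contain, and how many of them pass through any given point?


An STS(v) is a 2-(v, 3, 1) BIBD: block size k = 3, λ = 1.
Replication: r(k − 1) = λ(v − 1) ⇒ r·2 = 483 − 1 = 482 ⇒ r = 241.
Block count: bk = vr ⇒ b·3 = 483·241 = 116403 ⇒ b = 38801.
(Check via b = v(v − 1)/6 = 483·482/6 = 232806/6 = 38801.)

r = 241, b = 38801.


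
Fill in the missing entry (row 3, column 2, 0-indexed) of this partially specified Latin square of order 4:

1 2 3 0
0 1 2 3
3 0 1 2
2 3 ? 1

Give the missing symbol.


Row 3 contains symbols [1, 2, 3] — missing [0].
Column 2 contains symbols [1, 2, 3] — missing [0].
The missing symbol must appear in both missing sets; intersection = [0].
Therefore the hidden value is 0.

Missing value = 0.


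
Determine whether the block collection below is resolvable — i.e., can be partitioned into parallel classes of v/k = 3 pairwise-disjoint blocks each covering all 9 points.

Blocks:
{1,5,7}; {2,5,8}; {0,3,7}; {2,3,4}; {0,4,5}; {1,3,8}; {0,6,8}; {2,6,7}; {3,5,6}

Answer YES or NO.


v = 9, block size k = 3, number of blocks = 9.
For resolvability, blocks must partition into parallel classes of size v/k = 3.
Total blocks must therefore be a multiple of 3: 9 = 3·3 + 0 ⇒ divisible ✓.
Consider block {2,5,8}. The only other block(s) in the collection disjoint from it are {0,3,7} — just 1 block(s). Any parallel class containing {2,5,8} would need 2 other blocks each disjoint from it, so no parallel class of size 3 can contain {2,5,8}.
Since every block must belong to some parallel class in a resolution, the collection cannot be partitioned into parallel classes.
Resolvable? NO.

NO


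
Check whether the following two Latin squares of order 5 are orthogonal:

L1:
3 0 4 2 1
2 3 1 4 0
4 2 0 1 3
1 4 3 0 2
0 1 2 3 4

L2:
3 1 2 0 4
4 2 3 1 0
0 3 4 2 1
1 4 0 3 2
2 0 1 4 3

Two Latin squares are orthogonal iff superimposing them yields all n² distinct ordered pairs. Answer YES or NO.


Form the n² = 25 superimposed pairs (L1[i][j], L2[i][j]), row by row (rows and columns indexed from 0):
row 0: (3,3) (0,1) (4,2) (2,0) (1,4)
row 1: (2,4) (3,2) (1,3) (4,1) (0,0)
row 2: (4,0) (2,3) (0,4) (1,2) (3,1)
row 3: (1,1) (4,4) (3,0) (0,3) (2,2)
row 4: (0,2) (1,0) (2,1) (3,4) (4,3)
Orthogonality requires all 25 pairs distinct.
Check by first coordinate: for each symbol s of L1, list the L2 entries in the n cells where L1 = s; they must all differ.
  L1 = 0: L2 entries (in reading order) 1, 0, 4, 3, 2 — all 5 distinct ✓
  L1 = 1: L2 entries (in reading order) 4, 3, 2, 1, 0 — all 5 distinct ✓
  L1 = 2: L2 entries (in reading order) 0, 4, 3, 2, 1 — all 5 distinct ✓
  L1 = 3: L2 entries (in reading order) 3, 2, 1, 0, 4 — all 5 distinct ✓
  L1 = 4: L2 entries (in reading order) 2, 1, 0, 4, 3 — all 5 distinct ✓
Every symbol of L1 meets every symbol of L2 exactly once, so all 25 pairs are distinct (25 of 25).
Conclusion: YES.

YES


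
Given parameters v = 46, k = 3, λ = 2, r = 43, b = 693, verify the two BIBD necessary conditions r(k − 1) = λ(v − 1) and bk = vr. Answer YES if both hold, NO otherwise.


Condition (i): r(k − 1) = 43·2 = 86; λ(v − 1) = 2·45 = 90. Match? NO.
Condition (ii): bk = 693·3 = 2079; vr = 46·43 = 1978. Match? NO.
Both conditions hold? NO.

NO


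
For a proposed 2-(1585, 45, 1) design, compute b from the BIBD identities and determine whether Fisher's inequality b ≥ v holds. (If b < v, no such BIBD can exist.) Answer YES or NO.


b = λv(v − 1)/(k(k − 1)) = 1·1585·1584/(45·44) = 2510640/1980 = 1268.
Compare with v = 1585: b < v, so Fisher's inequality fails.

NO


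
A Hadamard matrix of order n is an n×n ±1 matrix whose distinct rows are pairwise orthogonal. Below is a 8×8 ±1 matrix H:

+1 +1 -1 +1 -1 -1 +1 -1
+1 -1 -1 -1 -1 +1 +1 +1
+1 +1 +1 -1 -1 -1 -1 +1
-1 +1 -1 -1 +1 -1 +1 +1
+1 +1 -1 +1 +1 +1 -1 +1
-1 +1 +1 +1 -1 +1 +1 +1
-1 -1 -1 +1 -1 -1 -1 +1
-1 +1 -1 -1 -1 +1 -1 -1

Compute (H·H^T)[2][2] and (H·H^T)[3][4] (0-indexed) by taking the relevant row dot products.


Row 2 of H: [1, 1, 1, -1, -1, -1, -1, 1].
Row 3 of H: [-1, 1, -1, -1, 1, -1, 1, 1].
Row 4 of H: [1, 1, -1, 1, 1, 1, -1, 1].
(H·H^T)[2][2] = Σ_j H[2][j]·H[2][j] = (1)² + (1)² + (1)² + (-1)² + (-1)² + (-1)² + (-1)² + (1)² = 1 + 1 + 1 + 1 + 1 + 1 + 1 + 1 = 8.
(H·H^T)[3][4] = Σ_j H[3][j]·H[4][j] = (-1)·(1) + (1)·(1) + (-1)·(-1) + (-1)·(1) + (1)·(1) + (-1)·(1) + (1)·(-1) + (1)·(1) = -1 + 1 + 1 + -1 + 1 + -1 + -1 + 1 = 0.
So rows 3 and 4 are orthogonal; the diagonal entry equals n = 8.

(2,2) entry = 8; (3,4) entry = 0.


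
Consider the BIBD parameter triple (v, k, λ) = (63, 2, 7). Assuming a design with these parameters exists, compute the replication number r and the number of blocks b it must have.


Any 2-(v, k, λ) BIBD satisfies two necessary conditions:
  (i)  Each point sits in r blocks, and counting incidences through any fixed point gives r(k − 1) = λ(v − 1), so r = λ(v − 1)/(k − 1).
  (ii) Total incidences bk = vr, so b = vr/k.
Step 1: r = λ(v − 1)/(k − 1) = 7·(63 − 1)/(2 − 1) = 7·62/1 = 434/1 = 434.
Step 2: b = vr/k = 63·434/2 = 27342/2 = 13671.
Check integrality: r = 434 ∈ Z ✓, b = 13671 ∈ Z ✓.
(These identities are necessary conditions: they determine r and b for any design with these parameters, but do not by themselves prove that one exists.)

r = 434, b = 13671.


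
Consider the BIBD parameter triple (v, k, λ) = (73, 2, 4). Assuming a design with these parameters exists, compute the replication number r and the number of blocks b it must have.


Any 2-(v, k, λ) BIBD satisfies two necessary conditions:
  (i)  Each point sits in r blocks, and counting incidences through any fixed point gives r(k − 1) = λ(v − 1), so r = λ(v − 1)/(k − 1).
  (ii) Total incidences bk = vr, so b = vr/k.
Step 1: r = λ(v − 1)/(k − 1) = 4·(73 − 1)/(2 − 1) = 4·72/1 = 288/1 = 288.
Step 2: b = vr/k = 73·288/2 = 21024/2 = 10512.
Check integrality: r = 288 ∈ Z ✓, b = 10512 ∈ Z ✓.
(These identities are necessary conditions: they determine r and b for any design with these parameters, but do not by themselves prove that one exists.)

r = 288, b = 10512.


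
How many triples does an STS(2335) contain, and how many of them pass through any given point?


An STS(v) is a 2-(v, 3, 1) BIBD: block size k = 3, λ = 1.
Replication: r(k − 1) = λ(v − 1) ⇒ r·2 = 2335 − 1 = 2334 ⇒ r = 1167.
Block count: bk = vr ⇒ b·3 = 2335·1167 = 2724945 ⇒ b = 908315.
(Check via b = v(v − 1)/6 = 2335·2334/6 = 5449890/6 = 908315.)

r = 1167, b = 908315.


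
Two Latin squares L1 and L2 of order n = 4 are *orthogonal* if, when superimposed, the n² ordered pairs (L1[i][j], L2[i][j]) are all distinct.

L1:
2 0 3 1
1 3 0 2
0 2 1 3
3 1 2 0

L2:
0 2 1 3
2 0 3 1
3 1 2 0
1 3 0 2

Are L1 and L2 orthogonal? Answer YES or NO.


Form the n² = 16 superimposed pairs (L1[i][j], L2[i][j]), row by row (rows and columns indexed from 0):
row 0: (2,0) (0,2) (3,1) (1,3)
row 1: (1,2) (3,0) (0,3) (2,1)
row 2: (0,3) (2,1) (1,2) (3,0)
row 3: (3,1) (1,3) (2,0) (0,2)
Orthogonality requires all 16 pairs distinct.
But the pair (0,3) repeats: cell (1,2) has L1 = 0, L2 = 3, and cell (2,0) has L1 = 0, L2 = 3.
A repeated pair means some other pair never occurs (only 8 distinct pairs out of 16), so the squares are not orthogonal.
Conclusion: NO.

NO


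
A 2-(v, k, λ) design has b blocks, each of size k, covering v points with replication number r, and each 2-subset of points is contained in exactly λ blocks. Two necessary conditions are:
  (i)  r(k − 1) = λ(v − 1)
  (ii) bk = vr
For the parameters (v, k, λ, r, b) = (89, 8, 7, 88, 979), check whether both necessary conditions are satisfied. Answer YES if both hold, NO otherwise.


Condition (i): r(k − 1) = 88·7 = 616; λ(v − 1) = 7·88 = 616. Match? YES.
Condition (ii): bk = 979·8 = 7832; vr = 89·88 = 7832. Match? YES.
Both conditions hold? YES.

YES


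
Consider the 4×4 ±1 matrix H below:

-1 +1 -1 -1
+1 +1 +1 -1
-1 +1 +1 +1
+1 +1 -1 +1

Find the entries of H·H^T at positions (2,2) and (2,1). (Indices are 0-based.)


Row 1 of H: [1, 1, 1, -1].
Row 2 of H: [-1, 1, 1, 1].
(H·H^T)[2][2] = Σ_j H[2][j]·H[2][j] = (-1)² + (1)² + (1)² + (1)² = 1 + 1 + 1 + 1 = 4.
(H·H^T)[2][1] = Σ_j H[2][j]·H[1][j] = (-1)·(1) + (1)·(1) + (1)·(1) + (1)·(-1) = -1 + 1 + 1 + -1 = 0.
So rows 2 and 1 are orthogonal; the diagonal entry equals n = 4.

(2,2) entry = 4; (2,1) entry = 0.


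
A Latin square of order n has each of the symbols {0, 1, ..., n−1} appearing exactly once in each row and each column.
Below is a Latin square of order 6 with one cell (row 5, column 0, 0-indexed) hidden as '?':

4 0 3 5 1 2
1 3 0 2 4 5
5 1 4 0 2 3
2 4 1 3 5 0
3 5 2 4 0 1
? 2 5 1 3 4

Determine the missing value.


Row 5 contains symbols [1, 2, 3, 4, 5] — missing [0].
Column 0 contains symbols [1, 2, 3, 4, 5] — missing [0].
The missing symbol must appear in both missing sets; intersection = [0].
Therefore the hidden value is 0.

Missing value = 0.


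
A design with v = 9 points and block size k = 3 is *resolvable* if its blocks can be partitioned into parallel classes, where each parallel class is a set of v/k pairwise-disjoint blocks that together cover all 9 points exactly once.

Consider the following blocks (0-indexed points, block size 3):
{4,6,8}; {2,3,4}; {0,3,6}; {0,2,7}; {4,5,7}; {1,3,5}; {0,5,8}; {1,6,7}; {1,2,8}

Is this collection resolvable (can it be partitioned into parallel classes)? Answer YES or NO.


v = 9, block size k = 3, number of blocks = 9.
For resolvability, blocks must partition into parallel classes of size v/k = 3.
Total blocks must therefore be a multiple of 3: 9 = 3·3 + 0 ⇒ divisible ✓.
Greedy packing gives 3 candidate class(es). Each should be a full parallel class (size 3, covers all 9 points).
  Class 1 (3 blocks): {4,6,8}; {0,2,7}; {1,3,5}. Points covered: [0, 1, 2, 3, 4, 5, 6, 7, 8].
  Class 2 (3 blocks): {2,3,4}; {0,5,8}; {1,6,7}. Points covered: [0, 1, 2, 3, 4, 5, 6, 7, 8].
  Class 3 (3 blocks): {0,3,6}; {4,5,7}; {1,2,8}. Points covered: [0, 1, 2, 3, 4, 5, 6, 7, 8].
All classes full (size 3)? YES. All classes cover every point? YES.
Resolvable? YES.

YES


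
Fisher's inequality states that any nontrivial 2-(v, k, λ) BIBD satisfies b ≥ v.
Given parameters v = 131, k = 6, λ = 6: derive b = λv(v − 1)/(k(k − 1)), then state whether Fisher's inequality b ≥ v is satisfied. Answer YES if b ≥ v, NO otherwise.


b = λv(v − 1)/(k(k − 1)) = 6·131·130/(6·5) = 102180/30 = 3406.
Compare with v = 131: b ≥ v, so Fisher's inequality holds.

YES


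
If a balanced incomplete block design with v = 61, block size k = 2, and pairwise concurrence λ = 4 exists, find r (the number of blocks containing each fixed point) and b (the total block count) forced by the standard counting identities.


Any 2-(v, k, λ) BIBD satisfies two necessary conditions:
  (i)  Each point sits in r blocks, and counting incidences through any fixed point gives r(k − 1) = λ(v − 1), so r = λ(v − 1)/(k − 1).
  (ii) Total incidences bk = vr, so b = vr/k.
Step 1: r = λ(v − 1)/(k − 1) = 4·(61 − 1)/(2 − 1) = 4·60/1 = 240/1 = 240.
Step 2: b = vr/k = 61·240/2 = 14640/2 = 7320.
Check integrality: r = 240 ∈ Z ✓, b = 7320 ∈ Z ✓.
(These identities are necessary conditions: they determine r and b for any design with these parameters, but do not by themselves prove that one exists.)

r = 240, b = 7320.


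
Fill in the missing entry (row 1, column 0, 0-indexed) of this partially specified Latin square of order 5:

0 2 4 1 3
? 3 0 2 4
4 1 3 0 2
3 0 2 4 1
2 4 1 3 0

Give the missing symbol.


Row 1 contains symbols [0, 2, 3, 4] — missing [1].
Column 0 contains symbols [0, 2, 3, 4] — missing [1].
The missing symbol must appear in both missing sets; intersection = [1].
Therefore the hidden value is 1.

Missing value = 1.


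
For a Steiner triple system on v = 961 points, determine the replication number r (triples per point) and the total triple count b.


An STS(v) is a 2-(v, 3, 1) BIBD: block size k = 3, λ = 1.
Replication: r(k − 1) = λ(v − 1) ⇒ r·2 = 961 − 1 = 960 ⇒ r = 480.
Block count: bk = vr ⇒ b·3 = 961·480 = 461280 ⇒ b = 153760.
(Check via b = v(v − 1)/6 = 961·960/6 = 922560/6 = 153760.)

r = 480, b = 153760.


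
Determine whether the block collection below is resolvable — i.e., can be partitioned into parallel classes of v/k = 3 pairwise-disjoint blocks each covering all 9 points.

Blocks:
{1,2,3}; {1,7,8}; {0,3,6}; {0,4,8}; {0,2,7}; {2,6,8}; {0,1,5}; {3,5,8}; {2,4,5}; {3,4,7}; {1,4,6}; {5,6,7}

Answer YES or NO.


v = 9, block size k = 3, number of blocks = 12.
For resolvability, blocks must partition into parallel classes of size v/k = 3.
Total blocks must therefore be a multiple of 3: 12 = 3·4 + 0 ⇒ divisible ✓.
Greedy packing gives 4 candidate class(es). Each should be a full parallel class (size 3, covers all 9 points).
  Class 1 (3 blocks): {1,2,3}; {0,4,8}; {5,6,7}. Points covered: [0, 1, 2, 3, 4, 5, 6, 7, 8].
  Class 2 (3 blocks): {1,7,8}; {0,3,6}; {2,4,5}. Points covered: [0, 1, 2, 3, 4, 5, 6, 7, 8].
  Class 3 (3 blocks): {0,2,7}; {3,5,8}; {1,4,6}. Points covered: [0, 1, 2, 3, 4, 5, 6, 7, 8].
  Class 4 (3 blocks): {2,6,8}; {0,1,5}; {3,4,7}. Points covered: [0, 1, 2, 3, 4, 5, 6, 7, 8].
All classes full (size 3)? YES. All classes cover every point? YES.
Resolvable? YES.

YES


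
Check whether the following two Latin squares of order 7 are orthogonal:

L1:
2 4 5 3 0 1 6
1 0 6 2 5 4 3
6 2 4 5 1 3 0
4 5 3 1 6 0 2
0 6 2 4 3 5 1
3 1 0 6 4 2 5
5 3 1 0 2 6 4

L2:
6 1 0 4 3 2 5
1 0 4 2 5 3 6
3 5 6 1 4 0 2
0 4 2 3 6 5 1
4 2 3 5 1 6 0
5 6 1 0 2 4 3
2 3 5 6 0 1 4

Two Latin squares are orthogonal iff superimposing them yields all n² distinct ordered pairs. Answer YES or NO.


Form the n² = 49 superimposed pairs (L1[i][j], L2[i][j]), row by row (rows and columns indexed from 0):
row 0: (2,6) (4,1) (5,0) (3,4) (0,3) (1,2) (6,5)
row 1: (1,1) (0,0) (6,4) (2,2) (5,5) (4,3) (3,6)
row 2: (6,3) (2,5) (4,6) (5,1) (1,4) (3,0) (0,2)
row 3: (4,0) (5,4) (3,2) (1,3) (6,6) (0,5) (2,1)
row 4: (0,4) (6,2) (2,3) (4,5) (3,1) (5,6) (1,0)
row 5: (3,5) (1,6) (0,1) (6,0) (4,2) (2,4) (5,3)
row 6: (5,2) (3,3) (1,5) (0,6) (2,0) (6,1) (4,4)
Orthogonality requires all 49 pairs distinct.
Check by first coordinate: for each symbol s of L1, list the L2 entries in the n cells where L1 = s; they must all differ.
  L1 = 0: L2 entries (in reading order) 3, 0, 2, 5, 4, 1, 6 — all 7 distinct ✓
  L1 = 1: L2 entries (in reading order) 2, 1, 4, 3, 0, 6, 5 — all 7 distinct ✓
  L1 = 2: L2 entries (in reading order) 6, 2, 5, 1, 3, 4, 0 — all 7 distinct ✓
  L1 = 3: L2 entries (in reading order) 4, 6, 0, 2, 1, 5, 3 — all 7 distinct ✓
  L1 = 4: L2 entries (in reading order) 1, 3, 6, 0, 5, 2, 4 — all 7 distinct ✓
  L1 = 5: L2 entries (in reading order) 0, 5, 1, 4, 6, 3, 2 — all 7 distinct ✓
  L1 = 6: L2 entries (in reading order) 5, 4, 3, 6, 2, 0, 1 — all 7 distinct ✓
Every symbol of L1 meets every symbol of L2 exactly once, so all 49 pairs are distinct (49 of 49).
Conclusion: YES.

YES


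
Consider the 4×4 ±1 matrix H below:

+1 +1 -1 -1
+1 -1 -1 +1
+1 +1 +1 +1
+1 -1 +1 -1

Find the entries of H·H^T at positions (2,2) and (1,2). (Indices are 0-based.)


Row 1 of H: [1, -1, -1, 1].
Row 2 of H: [1, 1, 1, 1].
(H·H^T)[2][2] = Σ_j H[2][j]·H[2][j] = (1)² + (1)² + (1)² + (1)² = 1 + 1 + 1 + 1 = 4.
(H·H^T)[1][2] = Σ_j H[1][j]·H[2][j] = (1)·(1) + (-1)·(1) + (-1)·(1) + (1)·(1) = 1 + -1 + -1 + 1 = 0.
So rows 1 and 2 are orthogonal; the diagonal entry equals n = 4.

(2,2) entry = 4; (1,2) entry = 0.


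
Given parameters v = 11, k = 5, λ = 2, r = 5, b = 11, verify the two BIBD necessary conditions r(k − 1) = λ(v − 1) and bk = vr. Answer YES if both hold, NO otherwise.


Condition (i): r(k − 1) = 5·4 = 20; λ(v − 1) = 2·10 = 20. Match? YES.
Condition (ii): bk = 11·5 = 55; vr = 11·5 = 55. Match? YES.
Both conditions hold? YES.

YES


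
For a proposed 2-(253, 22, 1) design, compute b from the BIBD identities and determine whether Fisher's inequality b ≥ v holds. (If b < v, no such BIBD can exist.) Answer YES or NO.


r = λ(v − 1)/(k − 1) = 1·252/21 = 12.
b = vr/k = 253·12/22 = 138.
Fisher's inequality: b ≥ v ⇔ 138 ≥ 253? NO.

NO


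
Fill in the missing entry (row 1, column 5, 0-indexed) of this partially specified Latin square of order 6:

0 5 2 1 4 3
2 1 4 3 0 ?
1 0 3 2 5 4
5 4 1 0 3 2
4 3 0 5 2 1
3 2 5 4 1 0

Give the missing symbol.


Row 1 contains symbols [0, 1, 2, 3, 4] — missing [5].
Column 5 contains symbols [0, 1, 2, 3, 4] — missing [5].
The missing symbol must appear in both missing sets; intersection = [5].
Therefore the hidden value is 5.

Missing value = 5.


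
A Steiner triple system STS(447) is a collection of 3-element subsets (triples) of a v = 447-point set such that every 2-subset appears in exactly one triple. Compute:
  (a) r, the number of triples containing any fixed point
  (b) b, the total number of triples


An STS(v) is a 2-(v, 3, 1) BIBD: block size k = 3, λ = 1.
Replication: r(k − 1) = λ(v − 1) ⇒ r·2 = 447 − 1 = 446 ⇒ r = 223.
Block count: b = v(v − 1)/6 = 447·446/6 = 199362/6 = 33227.
(Check via bk = vr: 33227·3 = 99681 = 447·223 = 99681 ✓.)

r = 223, b = 33227.


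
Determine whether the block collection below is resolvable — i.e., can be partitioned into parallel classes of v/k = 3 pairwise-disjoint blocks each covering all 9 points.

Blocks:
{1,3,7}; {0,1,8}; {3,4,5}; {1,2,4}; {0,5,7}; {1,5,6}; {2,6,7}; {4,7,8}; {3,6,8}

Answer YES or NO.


v = 9, block size k = 3, number of blocks = 9.
For resolvability, blocks must partition into parallel classes of size v/k = 3.
Total blocks must therefore be a multiple of 3: 9 = 3·3 + 0 ⇒ divisible ✓.
Consider block {1,3,7}. It intersects every other block in the collection, so no parallel class of size 3 can contain it.
Since every block must belong to some parallel class in a resolution, the collection cannot be partitioned into parallel classes.
Resolvable? NO.

NO


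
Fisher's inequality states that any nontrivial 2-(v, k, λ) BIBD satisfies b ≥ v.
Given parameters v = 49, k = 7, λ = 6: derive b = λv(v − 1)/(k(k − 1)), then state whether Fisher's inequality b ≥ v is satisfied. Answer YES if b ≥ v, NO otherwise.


r = λ(v − 1)/(k − 1) = 6·48/6 = 48.
b = vr/k = 49·48/7 = 336.
Fisher's inequality: b ≥ v ⇔ 336 ≥ 49? YES.

YES


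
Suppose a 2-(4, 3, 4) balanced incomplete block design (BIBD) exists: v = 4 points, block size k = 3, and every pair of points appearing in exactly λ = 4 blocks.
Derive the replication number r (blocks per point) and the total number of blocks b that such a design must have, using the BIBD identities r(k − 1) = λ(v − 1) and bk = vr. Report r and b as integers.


Any 2-(v, k, λ) BIBD satisfies two necessary conditions:
  (i)  Each point sits in r blocks, and counting incidences through any fixed point gives r(k − 1) = λ(v − 1), so r = λ(v − 1)/(k − 1).
  (ii) Total incidences bk = vr, so b = vr/k.
Step 1: r = λ(v − 1)/(k − 1) = 4·(4 − 1)/(3 − 1) = 4·3/2 = 12/2 = 6.
Step 2: b = vr/k = 4·6/3 = 24/3 = 8.
Check integrality: r = 6 ∈ Z ✓, b = 8 ∈ Z ✓.
(These identities are necessary conditions: they determine r and b for any design with these parameters, but do not by themselves prove that one exists.)

r = 6, b = 8.


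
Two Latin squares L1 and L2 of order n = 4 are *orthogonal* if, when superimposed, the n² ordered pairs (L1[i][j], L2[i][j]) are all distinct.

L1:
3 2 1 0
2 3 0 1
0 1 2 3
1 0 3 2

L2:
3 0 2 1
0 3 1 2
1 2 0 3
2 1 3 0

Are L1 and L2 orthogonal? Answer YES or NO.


Form the n² = 16 superimposed pairs (L1[i][j], L2[i][j]), row by row (rows and columns indexed from 0):
row 0: (3,3) (2,0) (1,2) (0,1)
row 1: (2,0) (3,3) (0,1) (1,2)
row 2: (0,1) (1,2) (2,0) (3,3)
row 3: (1,2) (0,1) (3,3) (2,0)
Orthogonality requires all 16 pairs distinct.
But the pair (2,0) repeats: cell (0,1) has L1 = 2, L2 = 0, and cell (1,0) has L1 = 2, L2 = 0.
A repeated pair means some other pair never occurs (only 4 distinct pairs out of 16), so the squares are not orthogonal.
Conclusion: NO.

NO


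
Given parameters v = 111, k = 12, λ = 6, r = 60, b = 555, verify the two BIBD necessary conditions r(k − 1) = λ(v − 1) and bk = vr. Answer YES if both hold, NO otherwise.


Condition (i): r(k − 1) = 60·11 = 660; λ(v − 1) = 6·110 = 660. Match? YES.
Condition (ii): bk = 555·12 = 6660; vr = 111·60 = 6660. Match? YES.
Both conditions hold? YES.

YES


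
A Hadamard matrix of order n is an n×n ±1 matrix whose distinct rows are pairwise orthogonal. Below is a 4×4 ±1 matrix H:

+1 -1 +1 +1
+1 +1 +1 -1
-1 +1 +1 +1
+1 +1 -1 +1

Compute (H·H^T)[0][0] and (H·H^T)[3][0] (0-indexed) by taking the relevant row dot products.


Row 0 of H: [1, -1, 1, 1].
Row 3 of H: [1, 1, -1, 1].
(H·H^T)[0][0] = Σ_j H[0][j]·H[0][j] = (1)² + (-1)² + (1)² + (1)² = 1 + 1 + 1 + 1 = 4.
(H·H^T)[3][0] = Σ_j H[3][j]·H[0][j] = (1)·(1) + (1)·(-1) + (-1)·(1) + (1)·(1) = 1 + -1 + -1 + 1 = 0.
So rows 3 and 0 are orthogonal; the diagonal entry equals n = 4.

(0,0) entry = 4; (3,0) entry = 0.


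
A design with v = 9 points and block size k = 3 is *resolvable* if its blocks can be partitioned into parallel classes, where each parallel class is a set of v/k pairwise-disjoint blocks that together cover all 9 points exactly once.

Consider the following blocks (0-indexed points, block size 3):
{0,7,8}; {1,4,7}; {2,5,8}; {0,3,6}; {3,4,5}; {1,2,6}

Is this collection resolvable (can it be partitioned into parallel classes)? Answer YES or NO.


v = 9, block size k = 3, number of blocks = 6.
For resolvability, blocks must partition into parallel classes of size v/k = 3.
Total blocks must therefore be a multiple of 3: 6 = 3·2 + 0 ⇒ divisible ✓.
Greedy packing gives 2 candidate class(es). Each should be a full parallel class (size 3, covers all 9 points).
  Class 1 (3 blocks): {0,7,8}; {3,4,5}; {1,2,6}. Points covered: [0, 1, 2, 3, 4, 5, 6, 7, 8].
  Class 2 (3 blocks): {1,4,7}; {2,5,8}; {0,3,6}. Points covered: [0, 1, 2, 3, 4, 5, 6, 7, 8].
All classes full (size 3)? YES. All classes cover every point? YES.
Resolvable? YES.

YES


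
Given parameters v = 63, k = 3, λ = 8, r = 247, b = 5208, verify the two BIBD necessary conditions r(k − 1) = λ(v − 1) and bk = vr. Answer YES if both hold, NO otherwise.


Condition (i): r(k − 1) = 247·2 = 494; λ(v − 1) = 8·62 = 496. Match? NO.
Condition (ii): bk = 5208·3 = 15624; vr = 63·247 = 15561. Match? NO.
Both conditions hold? NO.

NO


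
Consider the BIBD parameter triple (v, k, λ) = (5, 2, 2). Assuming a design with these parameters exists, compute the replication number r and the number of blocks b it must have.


Any 2-(v, k, λ) BIBD satisfies two necessary conditions:
  (i)  Each point sits in r blocks, and counting incidences through any fixed point gives r(k − 1) = λ(v − 1), so r = λ(v − 1)/(k − 1).
  (ii) Total incidences bk = vr, so b = vr/k.
Step 1: r = λ(v − 1)/(k − 1) = 2·(5 − 1)/(2 − 1) = 2·4/1 = 8/1 = 8.
Step 2: b = vr/k = 5·8/2 = 40/2 = 20.
Check integrality: r = 8 ∈ Z ✓, b = 20 ∈ Z ✓.
(These identities are necessary conditions: they determine r and b for any design with these parameters, but do not by themselves prove that one exists.)

r = 8, b = 20.


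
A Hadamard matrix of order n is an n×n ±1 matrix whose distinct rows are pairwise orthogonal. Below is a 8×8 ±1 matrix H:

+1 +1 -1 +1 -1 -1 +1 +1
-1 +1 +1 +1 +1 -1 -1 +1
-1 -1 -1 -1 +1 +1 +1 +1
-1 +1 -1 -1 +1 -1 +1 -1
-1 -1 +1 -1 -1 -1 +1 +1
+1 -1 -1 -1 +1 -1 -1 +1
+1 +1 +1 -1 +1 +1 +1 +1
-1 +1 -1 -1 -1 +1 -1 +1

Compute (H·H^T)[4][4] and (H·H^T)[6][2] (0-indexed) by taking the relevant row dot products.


Row 2 of H: [-1, -1, -1, -1, 1, 1, 1, 1].
Row 4 of H: [-1, -1, 1, -1, -1, -1, 1, 1].
Row 6 of H: [1, 1, 1, -1, 1, 1, 1, 1].
(H·H^T)[4][4] = Σ_j H[4][j]·H[4][j] = (-1)² + (-1)² + (1)² + (-1)² + (-1)² + (-1)² + (1)² + (1)² = 1 + 1 + 1 + 1 + 1 + 1 + 1 + 1 = 8.
(H·H^T)[6][2] = Σ_j H[6][j]·H[2][j] = (1)·(-1) + (1)·(-1) + (1)·(-1) + (-1)·(-1) + (1)·(1) + (1)·(1) + (1)·(1) + (1)·(1) = -1 + -1 + -1 + 1 + 1 + 1 + 1 + 1 = 2.
Rows 6 and 2 are not orthogonal (dot product = 2 ≠ 0), so H is not a Hadamard matrix.

(4,4) entry = 8; (6,2) entry = 2.


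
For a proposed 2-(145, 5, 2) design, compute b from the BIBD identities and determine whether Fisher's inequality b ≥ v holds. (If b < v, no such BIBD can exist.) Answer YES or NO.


b = λv(v − 1)/(k(k − 1)) = 2·145·144/(5·4) = 41760/20 = 2088.
Compare with v = 145: b ≥ v, so Fisher's inequality holds.

YES


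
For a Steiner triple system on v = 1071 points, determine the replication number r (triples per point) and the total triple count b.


An STS(v) is a 2-(v, 3, 1) BIBD: block size k = 3, λ = 1.
Replication: r(k − 1) = λ(v − 1) ⇒ r·2 = 1071 − 1 = 1070 ⇒ r = 535.
Block count: b = v(v − 1)/6 = 1071·1070/6 = 1145970/6 = 190995.

r = 535, b = 190995.


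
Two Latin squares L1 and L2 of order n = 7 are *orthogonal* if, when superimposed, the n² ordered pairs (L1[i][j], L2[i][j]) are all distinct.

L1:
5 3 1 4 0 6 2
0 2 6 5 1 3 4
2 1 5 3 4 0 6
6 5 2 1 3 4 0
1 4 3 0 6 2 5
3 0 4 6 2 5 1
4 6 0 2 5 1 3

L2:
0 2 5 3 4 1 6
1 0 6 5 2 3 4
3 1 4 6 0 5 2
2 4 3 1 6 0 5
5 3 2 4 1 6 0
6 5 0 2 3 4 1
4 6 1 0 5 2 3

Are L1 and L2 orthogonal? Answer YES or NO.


Form the n² = 49 superimposed pairs (L1[i][j], L2[i][j]), row by row (rows and columns indexed from 0):
row 0: (5,0) (3,2) (1,5) (4,3) (0,4) (6,1) (2,6)
row 1: (0,1) (2,0) (6,6) (5,5) (1,2) (3,3) (4,4)
row 2: (2,3) (1,1) (5,4) (3,6) (4,0) (0,5) (6,2)
row 3: (6,2) (5,4) (2,3) (1,1) (3,6) (4,0) (0,5)
row 4: (1,5) (4,3) (3,2) (0,4) (6,1) (2,6) (5,0)
row 5: (3,6) (0,5) (4,0) (6,2) (2,3) (5,4) (1,1)
row 6: (4,4) (6,6) (0,1) (2,0) (5,5) (1,2) (3,3)
Orthogonality requires all 49 pairs distinct.
But the pair (6,2) repeats: cell (2,6) has L1 = 6, L2 = 2, and cell (3,0) has L1 = 6, L2 = 2.
A repeated pair means some other pair never occurs (only 21 distinct pairs out of 49), so the squares are not orthogonal.
Conclusion: NO.

NO


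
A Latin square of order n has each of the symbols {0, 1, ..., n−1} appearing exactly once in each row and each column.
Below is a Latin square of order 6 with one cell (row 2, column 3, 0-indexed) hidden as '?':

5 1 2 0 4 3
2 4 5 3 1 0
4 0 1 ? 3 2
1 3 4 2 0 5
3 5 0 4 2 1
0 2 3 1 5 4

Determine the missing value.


Row 2 contains symbols [0, 1, 2, 3, 4] — missing [5].
Column 3 contains symbols [0, 1, 2, 3, 4] — missing [5].
The missing symbol must appear in both missing sets; intersection = [5].
Therefore the hidden value is 5.

Missing value = 5.


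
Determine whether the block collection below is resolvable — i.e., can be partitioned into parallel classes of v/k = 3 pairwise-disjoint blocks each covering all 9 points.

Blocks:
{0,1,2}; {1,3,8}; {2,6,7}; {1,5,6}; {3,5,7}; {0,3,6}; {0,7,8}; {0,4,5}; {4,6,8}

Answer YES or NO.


v = 9, block size k = 3, number of blocks = 9.
For resolvability, blocks must partition into parallel classes of size v/k = 3.
Total blocks must therefore be a multiple of 3: 9 = 3·3 + 0 ⇒ divisible ✓.
Consider block {1,5,6}. The only other block(s) in the collection disjoint from it are {0,7,8} — just 1 block(s). Any parallel class containing {1,5,6} would need 2 other blocks each disjoint from it, so no parallel class of size 3 can contain {1,5,6}.
Since every block must belong to some parallel class in a resolution, the collection cannot be partitioned into parallel classes.
Resolvable? NO.

NO


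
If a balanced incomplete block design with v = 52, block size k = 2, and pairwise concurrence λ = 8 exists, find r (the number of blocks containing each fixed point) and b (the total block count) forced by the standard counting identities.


Any 2-(v, k, λ) BIBD satisfies two necessary conditions:
  (i)  Each point sits in r blocks, and counting incidences through any fixed point gives r(k − 1) = λ(v − 1), so r = λ(v − 1)/(k − 1).
  (ii) Total incidences bk = vr, so b = vr/k.
Step 1: r = λ(v − 1)/(k − 1) = 8·(52 − 1)/(2 − 1) = 8·51/1 = 408/1 = 408.
Step 2: b = vr/k = 52·408/2 = 21216/2 = 10608.
Check integrality: r = 408 ∈ Z ✓, b = 10608 ∈ Z ✓.
(These identities are necessary conditions: they determine r and b for any design with these parameters, but do not by themselves prove that one exists.)

r = 408, b = 10608.


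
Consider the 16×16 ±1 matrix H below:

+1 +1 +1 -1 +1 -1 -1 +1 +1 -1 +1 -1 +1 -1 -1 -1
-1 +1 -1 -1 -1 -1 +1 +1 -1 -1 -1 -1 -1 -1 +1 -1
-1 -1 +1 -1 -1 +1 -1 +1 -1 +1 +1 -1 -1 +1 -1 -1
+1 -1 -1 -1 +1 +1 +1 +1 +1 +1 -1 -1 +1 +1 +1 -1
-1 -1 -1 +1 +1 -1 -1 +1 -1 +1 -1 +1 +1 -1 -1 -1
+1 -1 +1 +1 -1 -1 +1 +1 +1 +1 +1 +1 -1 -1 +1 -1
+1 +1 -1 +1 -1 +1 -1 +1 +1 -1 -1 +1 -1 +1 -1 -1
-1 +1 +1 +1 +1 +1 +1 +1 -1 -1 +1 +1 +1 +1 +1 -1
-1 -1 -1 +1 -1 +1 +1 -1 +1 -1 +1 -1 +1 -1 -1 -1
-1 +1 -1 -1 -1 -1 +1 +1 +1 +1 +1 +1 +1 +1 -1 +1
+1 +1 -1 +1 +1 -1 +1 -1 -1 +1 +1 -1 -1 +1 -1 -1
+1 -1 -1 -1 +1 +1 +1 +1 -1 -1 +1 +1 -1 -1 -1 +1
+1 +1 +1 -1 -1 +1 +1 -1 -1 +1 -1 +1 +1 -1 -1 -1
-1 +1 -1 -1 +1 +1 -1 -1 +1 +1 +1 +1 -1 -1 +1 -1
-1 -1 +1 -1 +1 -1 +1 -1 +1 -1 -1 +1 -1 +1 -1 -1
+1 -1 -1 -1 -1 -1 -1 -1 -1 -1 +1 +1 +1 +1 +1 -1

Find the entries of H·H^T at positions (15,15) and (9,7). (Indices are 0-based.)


Row 7 of H: [-1, 1, 1, 1, 1, 1, 1, 1, -1, -1, 1, 1, 1, 1, 1, -1].
Row 9 of H: [-1, 1, -1, -1, -1, -1, 1, 1, 1, 1, 1, 1, 1, 1, -1, 1].
Row 15 of H: [1, -1, -1, -1, -1, -1, -1, -1, -1, -1, 1, 1, 1, 1, 1, -1].
(H·H^T)[15][15] = Σ_j H[15][j]·H[15][j] = (1)² + (-1)² + (-1)² + (-1)² + (-1)² + (-1)² + (-1)² + (-1)² + (-1)² + (-1)² + (1)² + (1)² + (1)² + (1)² + (1)² + (-1)² = 1 + 1 + 1 + 1 + 1 + 1 + 1 + 1 + 1 + 1 + 1 + 1 + 1 + 1 + 1 + 1 = 16.
(H·H^T)[9][7] = Σ_j H[9][j]·H[7][j] = (-1)·(-1) + (1)·(1) + (-1)·(1) + (-1)·(1) + (-1)·(1) + (-1)·(1) + (1)·(1) + (1)·(1) + (1)·(-1) + (1)·(-1) + (1)·(1) + (1)·(1) + (1)·(1) + (1)·(1) + (-1)·(1) + (1)·(-1) = 1 + 1 + -1 + -1 + -1 + -1 + 1 + 1 + -1 + -1 + 1 + 1 + 1 + 1 + -1 + -1 = 0.
So rows 9 and 7 are orthogonal; the diagonal entry equals n = 16.

(15,15) entry = 16; (9,7) entry = 0.
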